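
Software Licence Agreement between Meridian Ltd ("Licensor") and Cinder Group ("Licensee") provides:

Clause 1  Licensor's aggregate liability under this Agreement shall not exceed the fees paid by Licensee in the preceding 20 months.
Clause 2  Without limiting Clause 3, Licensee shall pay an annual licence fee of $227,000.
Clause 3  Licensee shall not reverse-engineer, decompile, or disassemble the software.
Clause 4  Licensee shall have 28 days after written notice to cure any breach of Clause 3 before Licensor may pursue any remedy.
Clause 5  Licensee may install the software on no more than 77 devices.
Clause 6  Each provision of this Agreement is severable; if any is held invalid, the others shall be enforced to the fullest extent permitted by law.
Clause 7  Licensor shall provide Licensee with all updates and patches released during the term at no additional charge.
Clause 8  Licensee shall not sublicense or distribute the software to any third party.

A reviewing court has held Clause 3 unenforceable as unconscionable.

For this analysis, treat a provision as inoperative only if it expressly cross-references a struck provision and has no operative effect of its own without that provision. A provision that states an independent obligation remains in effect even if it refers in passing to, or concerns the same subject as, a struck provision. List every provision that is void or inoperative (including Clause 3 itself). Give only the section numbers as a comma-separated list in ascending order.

3, 4

Clause 3 is struck. The only function of Clause 4 is the cure period for breach of Clause 3, so it cannot stand once Clause 3 is removed. Clause 2 mentions Clause 3 but its own obligation stands independently of Clause 3, so Clause 2 is not affected. Clause 6 is a severability clause and preserves every provision that can still be given independent effect. The provisions still in force are Clause 1, Clause 2, Clause 5, Clause 6, Clause 7, and Clause 8.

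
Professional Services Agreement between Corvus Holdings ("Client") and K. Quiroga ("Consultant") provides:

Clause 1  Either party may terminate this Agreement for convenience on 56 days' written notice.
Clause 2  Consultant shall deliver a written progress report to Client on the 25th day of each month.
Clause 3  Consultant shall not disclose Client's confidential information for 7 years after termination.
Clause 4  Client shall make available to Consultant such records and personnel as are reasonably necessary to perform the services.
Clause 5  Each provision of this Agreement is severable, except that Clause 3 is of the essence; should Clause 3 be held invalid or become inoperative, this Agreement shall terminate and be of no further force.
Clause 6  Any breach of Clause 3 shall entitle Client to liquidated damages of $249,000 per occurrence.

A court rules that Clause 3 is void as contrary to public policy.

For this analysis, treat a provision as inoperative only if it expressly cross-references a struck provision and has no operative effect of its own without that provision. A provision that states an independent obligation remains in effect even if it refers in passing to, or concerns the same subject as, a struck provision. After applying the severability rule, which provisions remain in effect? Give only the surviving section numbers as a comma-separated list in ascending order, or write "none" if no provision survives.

Clause 3 is struck. Clause 6 operates only by reference to Clause 3, so it falls with Clause 3. Clause 5 makes Clause 3 an essential term, and Clause 3 is the provision held invalid; under Clause 5, the entire Agreement is therefore void. No provision of the Agreement survives.

none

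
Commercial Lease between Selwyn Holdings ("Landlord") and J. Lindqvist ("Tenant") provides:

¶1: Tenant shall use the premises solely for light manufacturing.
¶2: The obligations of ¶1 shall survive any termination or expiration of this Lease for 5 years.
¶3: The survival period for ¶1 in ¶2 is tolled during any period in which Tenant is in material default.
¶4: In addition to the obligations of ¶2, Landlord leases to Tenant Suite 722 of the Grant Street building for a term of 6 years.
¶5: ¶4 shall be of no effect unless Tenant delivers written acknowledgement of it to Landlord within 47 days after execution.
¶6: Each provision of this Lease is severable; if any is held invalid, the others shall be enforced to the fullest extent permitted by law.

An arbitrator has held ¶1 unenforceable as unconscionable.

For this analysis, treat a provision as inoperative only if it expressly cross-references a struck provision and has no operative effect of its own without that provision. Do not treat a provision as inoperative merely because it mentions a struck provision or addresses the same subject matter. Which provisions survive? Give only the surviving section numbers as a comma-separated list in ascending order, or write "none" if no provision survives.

4, 5, 6

¶1 is struck. ¶2 has no operative effect of its own apart from ¶1 and is therefore inoperative. ¶3 operates only by reference to ¶2, so it falls with ¶2. Although ¶4 refers to ¶2, its operative terms do not depend on ¶2, so it remains in effect. ¶6 is a severability clause and preserves every provision that can still be given independent effect. ¶4, ¶5, and ¶6 remain in effect.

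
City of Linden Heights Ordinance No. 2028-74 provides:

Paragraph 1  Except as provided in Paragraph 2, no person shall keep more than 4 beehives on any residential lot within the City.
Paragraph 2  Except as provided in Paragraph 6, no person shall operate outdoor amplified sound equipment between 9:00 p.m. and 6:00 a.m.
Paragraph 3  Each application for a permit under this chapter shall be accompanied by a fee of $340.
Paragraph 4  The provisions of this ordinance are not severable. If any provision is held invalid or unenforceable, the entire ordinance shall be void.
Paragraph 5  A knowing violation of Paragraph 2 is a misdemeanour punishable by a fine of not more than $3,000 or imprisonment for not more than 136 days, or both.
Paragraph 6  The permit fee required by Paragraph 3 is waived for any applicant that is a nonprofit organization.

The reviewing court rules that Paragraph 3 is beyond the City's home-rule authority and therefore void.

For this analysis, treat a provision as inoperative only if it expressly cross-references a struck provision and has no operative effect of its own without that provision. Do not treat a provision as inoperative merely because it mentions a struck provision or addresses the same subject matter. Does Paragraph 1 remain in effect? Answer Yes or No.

Paragraph 3 is struck. Paragraph 6 has no operative effect of its own apart from Paragraph 3 and is therefore inoperative. Paragraph 4 provides that the ordinance is not severable, so the invalidity of any one provision voids the entire ordinance. No provision of the ordinance survives. Paragraph 1 is among the inoperative provisions, so the answer is no.

No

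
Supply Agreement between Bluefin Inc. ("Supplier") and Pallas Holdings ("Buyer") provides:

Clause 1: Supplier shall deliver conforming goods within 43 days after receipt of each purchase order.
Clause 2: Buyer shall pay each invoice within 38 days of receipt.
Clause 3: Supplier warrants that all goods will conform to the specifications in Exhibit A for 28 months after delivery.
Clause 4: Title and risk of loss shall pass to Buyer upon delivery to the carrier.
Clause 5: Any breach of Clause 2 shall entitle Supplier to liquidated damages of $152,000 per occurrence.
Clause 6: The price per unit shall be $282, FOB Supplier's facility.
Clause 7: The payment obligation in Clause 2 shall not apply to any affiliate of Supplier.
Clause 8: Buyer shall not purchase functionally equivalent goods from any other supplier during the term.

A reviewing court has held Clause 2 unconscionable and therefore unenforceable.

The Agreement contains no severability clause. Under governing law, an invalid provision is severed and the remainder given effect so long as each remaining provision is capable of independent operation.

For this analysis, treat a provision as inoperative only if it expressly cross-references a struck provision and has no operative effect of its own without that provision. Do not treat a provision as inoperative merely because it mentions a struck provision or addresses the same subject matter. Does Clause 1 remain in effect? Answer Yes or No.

Yes

Clause 2 is struck. The whole of Clause 5 is the liquidated-damages amount, defined by reference to Clause 2, so Clause 5 cannot stand once Clause 2 is removed. Clause 7 has no operative effect of its own apart from Clause 2 and is therefore inoperative. Under the stated default rule, only provisions that cannot operate independently fall away; the rest are enforced. Clause 1, Clause 3, Clause 4, Clause 6, and Clause 8 remain in effect. Clause 1 is among the surviving provisions, so the answer is yes.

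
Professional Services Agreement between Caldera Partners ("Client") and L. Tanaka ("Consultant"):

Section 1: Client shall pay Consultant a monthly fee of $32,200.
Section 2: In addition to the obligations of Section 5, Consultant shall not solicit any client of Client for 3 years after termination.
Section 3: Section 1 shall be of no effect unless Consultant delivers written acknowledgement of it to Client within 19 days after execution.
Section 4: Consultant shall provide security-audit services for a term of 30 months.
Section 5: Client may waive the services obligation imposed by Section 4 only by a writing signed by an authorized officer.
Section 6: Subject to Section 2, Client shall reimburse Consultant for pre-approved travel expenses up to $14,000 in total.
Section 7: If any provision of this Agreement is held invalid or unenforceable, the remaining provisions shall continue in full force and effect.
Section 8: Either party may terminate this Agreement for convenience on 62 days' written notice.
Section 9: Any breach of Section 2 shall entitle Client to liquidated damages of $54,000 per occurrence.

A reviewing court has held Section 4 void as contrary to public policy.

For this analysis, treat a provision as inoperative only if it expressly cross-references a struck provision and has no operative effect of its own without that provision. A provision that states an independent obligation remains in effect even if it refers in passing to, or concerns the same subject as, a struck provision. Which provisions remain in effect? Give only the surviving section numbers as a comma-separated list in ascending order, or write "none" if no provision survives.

Section 4 is struck. Section 5 operates only by reference to Section 4, so it falls with Section 4. Section 2 mentions Section 5 but its own obligation stands independently of Section 5, so Section 2 is not affected. Section 7 is a severability clause and preserves every provision that can still be given independent effect. The provisions still in force are Section 1, Section 2, Section 3, Section 6, Section 7, Section 8, and Section 9.

1, 2, 3, 6, 7, 8, 9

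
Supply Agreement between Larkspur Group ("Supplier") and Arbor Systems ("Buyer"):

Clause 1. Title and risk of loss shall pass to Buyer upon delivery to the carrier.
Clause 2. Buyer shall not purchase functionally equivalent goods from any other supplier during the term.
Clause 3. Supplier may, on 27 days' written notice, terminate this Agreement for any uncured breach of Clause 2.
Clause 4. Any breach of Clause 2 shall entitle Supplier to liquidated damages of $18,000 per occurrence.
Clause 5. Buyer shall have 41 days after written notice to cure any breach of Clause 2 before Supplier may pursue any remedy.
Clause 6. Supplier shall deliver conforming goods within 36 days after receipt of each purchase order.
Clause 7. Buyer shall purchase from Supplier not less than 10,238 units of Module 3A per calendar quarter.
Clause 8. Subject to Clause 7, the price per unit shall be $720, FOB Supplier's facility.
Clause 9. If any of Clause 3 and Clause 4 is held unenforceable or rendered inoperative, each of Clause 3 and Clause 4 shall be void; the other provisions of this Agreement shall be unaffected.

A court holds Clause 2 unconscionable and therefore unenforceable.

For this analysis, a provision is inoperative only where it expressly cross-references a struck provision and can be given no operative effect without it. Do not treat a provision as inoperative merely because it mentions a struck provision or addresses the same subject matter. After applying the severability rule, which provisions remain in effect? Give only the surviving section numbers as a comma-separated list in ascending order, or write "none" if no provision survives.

Clause 2 is struck. Clause 3 merely fixes the termination right for breach of Clause 2; with Clause 2 gone it has nothing to operate on and falls away. Clause 4 does nothing except set the liquidated-damages amount by reference to Clause 2; with Clause 2 gone it has no independent effect and is inoperative. Clause 5 has no operative effect of its own apart from Clause 2 and is therefore inoperative. Clause 9 declares Clause 3 and Clause 4 mutually dependent; since one of them has fallen, all of them are of no effect. The remainder continues in force under Clause 9. That leaves Clause 1, Clause 6, Clause 7, Clause 8, and Clause 9 in effect.

1, 6, 7, 8, 9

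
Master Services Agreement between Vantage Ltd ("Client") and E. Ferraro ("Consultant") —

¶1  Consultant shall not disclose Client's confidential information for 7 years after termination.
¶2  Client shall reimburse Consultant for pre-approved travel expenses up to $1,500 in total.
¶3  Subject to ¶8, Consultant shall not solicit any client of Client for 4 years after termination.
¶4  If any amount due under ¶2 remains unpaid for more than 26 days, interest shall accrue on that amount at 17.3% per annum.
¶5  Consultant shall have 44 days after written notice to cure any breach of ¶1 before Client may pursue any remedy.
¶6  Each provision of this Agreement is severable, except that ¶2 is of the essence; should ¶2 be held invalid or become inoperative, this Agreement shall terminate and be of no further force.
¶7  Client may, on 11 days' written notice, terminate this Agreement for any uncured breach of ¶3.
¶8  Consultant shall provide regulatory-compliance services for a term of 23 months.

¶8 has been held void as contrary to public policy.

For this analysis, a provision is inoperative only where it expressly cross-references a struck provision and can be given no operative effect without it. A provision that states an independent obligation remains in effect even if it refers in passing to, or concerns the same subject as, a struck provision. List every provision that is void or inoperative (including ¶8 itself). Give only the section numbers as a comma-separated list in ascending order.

¶8 is struck. ¶3 mentions ¶8 but its own obligation stands independently of ¶8, so ¶3 is not affected. Nothing else in the Agreement is defined by reference to ¶8. ¶6 makes ¶2 an essential term, but ¶2 is unaffected, so the severability proviso in ¶6 preserves the remaining provisions. That leaves ¶1, ¶2, ¶3, ¶4, ¶5, ¶6, and ¶7 in effect.

8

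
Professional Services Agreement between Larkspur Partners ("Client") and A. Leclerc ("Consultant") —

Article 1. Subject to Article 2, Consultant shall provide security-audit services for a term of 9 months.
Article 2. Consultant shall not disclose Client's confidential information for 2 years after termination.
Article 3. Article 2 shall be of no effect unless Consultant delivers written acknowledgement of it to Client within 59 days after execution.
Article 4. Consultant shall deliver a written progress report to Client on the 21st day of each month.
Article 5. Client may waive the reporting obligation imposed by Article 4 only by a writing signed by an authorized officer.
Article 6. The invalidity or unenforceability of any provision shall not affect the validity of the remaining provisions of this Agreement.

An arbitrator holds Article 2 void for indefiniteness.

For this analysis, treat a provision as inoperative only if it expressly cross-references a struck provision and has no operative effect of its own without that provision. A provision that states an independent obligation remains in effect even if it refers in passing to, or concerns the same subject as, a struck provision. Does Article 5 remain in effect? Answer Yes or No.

Yes

Article 2 is struck. Article 3 merely fixes the acknowledgement condition for Article 2; with Article 2 gone it has nothing to operate on and falls away. Although Article 1 refers to Article 2, its operative terms do not depend on Article 2, so it remains in effect. Article 6 is a severability clause and preserves every provision that can still be given independent effect. The provisions still in force are Article 1, Article 4, Article 5, and Article 6. Article 5 is among the surviving provisions, so the answer is yes.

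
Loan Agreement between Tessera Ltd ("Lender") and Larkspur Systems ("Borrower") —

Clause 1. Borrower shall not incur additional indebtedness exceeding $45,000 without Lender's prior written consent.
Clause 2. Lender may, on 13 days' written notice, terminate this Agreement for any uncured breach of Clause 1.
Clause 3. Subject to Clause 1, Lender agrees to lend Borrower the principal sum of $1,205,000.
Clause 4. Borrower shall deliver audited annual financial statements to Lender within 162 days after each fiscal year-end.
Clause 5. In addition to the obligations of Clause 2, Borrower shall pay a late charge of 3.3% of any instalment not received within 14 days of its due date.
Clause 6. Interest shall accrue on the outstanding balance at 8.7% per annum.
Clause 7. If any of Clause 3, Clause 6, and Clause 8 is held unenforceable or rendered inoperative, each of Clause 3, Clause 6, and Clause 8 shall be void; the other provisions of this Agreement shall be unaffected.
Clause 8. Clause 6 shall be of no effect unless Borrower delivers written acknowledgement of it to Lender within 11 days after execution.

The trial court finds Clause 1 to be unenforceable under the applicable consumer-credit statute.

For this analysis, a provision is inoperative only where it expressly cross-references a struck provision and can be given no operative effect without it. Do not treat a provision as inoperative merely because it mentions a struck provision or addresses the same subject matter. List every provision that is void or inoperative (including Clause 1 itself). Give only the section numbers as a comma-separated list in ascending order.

Clause 1 is struck. Clause 2 has no operative effect of its own apart from Clause 1 and is therefore inoperative. Although Clause 3 refers to Clause 1, its operative terms do not depend on Clause 1, so it remains in effect. Clause 5 mentions Clause 2 but its own obligation stands independently of Clause 2, so Clause 5 is not affected. Clause 7 ties Clause 3, Clause 6, and Clause 8 together, but none of those is affected here; the remaining provisions continue in force under Clause 7. That leaves Clause 3, Clause 4, Clause 5, Clause 6, Clause 7, and Clause 8 in effect.

1, 2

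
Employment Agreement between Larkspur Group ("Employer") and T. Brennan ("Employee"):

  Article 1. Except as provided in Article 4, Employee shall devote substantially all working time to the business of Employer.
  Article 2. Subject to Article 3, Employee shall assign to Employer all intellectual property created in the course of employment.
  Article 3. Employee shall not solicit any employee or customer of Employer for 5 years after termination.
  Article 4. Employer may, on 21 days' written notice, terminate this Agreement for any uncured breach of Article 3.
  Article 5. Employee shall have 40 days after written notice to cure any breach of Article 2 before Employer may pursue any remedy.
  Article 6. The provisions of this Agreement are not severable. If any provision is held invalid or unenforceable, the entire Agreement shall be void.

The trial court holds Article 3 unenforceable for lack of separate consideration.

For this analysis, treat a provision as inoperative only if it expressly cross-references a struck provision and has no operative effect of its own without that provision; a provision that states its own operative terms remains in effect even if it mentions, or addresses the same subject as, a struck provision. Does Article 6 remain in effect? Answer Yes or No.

No

Article 3 is struck. Article 4 merely fixes the termination right for breach of Article 3; with Article 3 gone it has nothing to operate on and falls away. Article 6 provides that the Agreement is not severable, so the invalidity of any one provision voids the entire Agreement. No provision of the Agreement survives. Article 6 is among the inoperative provisions, so the answer is no.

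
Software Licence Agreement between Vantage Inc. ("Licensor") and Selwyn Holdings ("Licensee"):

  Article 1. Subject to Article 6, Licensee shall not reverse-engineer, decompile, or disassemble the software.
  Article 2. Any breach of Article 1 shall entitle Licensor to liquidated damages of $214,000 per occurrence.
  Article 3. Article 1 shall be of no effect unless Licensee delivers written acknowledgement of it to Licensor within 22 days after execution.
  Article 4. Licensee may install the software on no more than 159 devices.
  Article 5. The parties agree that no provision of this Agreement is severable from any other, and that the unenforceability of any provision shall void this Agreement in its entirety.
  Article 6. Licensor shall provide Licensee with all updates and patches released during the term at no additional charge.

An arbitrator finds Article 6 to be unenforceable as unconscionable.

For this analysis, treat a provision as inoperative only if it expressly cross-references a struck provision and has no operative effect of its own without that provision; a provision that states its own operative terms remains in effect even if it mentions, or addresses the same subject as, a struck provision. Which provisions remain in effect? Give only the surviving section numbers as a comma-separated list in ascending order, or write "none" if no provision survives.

none

Article 6 is struck. Nothing else in the Agreement is defined by reference to Article 6. Article 5 provides that the Agreement is not severable, so the invalidity of any one provision voids the entire Agreement. No provision of the Agreement survives.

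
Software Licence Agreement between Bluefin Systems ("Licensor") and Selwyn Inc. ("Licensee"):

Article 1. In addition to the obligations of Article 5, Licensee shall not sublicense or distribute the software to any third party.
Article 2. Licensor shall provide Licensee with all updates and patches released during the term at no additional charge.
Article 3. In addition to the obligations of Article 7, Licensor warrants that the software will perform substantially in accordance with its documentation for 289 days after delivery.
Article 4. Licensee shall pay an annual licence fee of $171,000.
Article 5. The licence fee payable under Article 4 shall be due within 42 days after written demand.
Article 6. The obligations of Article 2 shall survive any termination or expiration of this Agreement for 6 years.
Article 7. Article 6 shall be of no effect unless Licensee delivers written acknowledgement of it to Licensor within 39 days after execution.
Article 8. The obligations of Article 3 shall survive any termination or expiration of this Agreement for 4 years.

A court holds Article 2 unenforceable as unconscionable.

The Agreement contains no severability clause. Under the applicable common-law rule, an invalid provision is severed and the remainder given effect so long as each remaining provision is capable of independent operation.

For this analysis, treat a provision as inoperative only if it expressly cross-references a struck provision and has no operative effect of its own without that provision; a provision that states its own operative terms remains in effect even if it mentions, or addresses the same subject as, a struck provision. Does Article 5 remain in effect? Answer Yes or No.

Yes

Article 2 is struck. The only function of Article 6 is the survival period for Article 2, so it cannot stand once Article 2 is removed. Article 7 merely fixes the acknowledgement condition for Article 6; with Article 6 gone it has nothing to operate on and falls away. Article 3 mentions Article 7 but its own obligation stands independently of Article 7, so Article 3 is not affected. With no severability clause, the stated default rule severs what cannot stand and enforces each remaining provision that can operate on its own. The provisions still in force are Article 1, Article 3, Article 4, Article 5, and Article 8. Article 5 is among the surviving provisions, so the answer is yes.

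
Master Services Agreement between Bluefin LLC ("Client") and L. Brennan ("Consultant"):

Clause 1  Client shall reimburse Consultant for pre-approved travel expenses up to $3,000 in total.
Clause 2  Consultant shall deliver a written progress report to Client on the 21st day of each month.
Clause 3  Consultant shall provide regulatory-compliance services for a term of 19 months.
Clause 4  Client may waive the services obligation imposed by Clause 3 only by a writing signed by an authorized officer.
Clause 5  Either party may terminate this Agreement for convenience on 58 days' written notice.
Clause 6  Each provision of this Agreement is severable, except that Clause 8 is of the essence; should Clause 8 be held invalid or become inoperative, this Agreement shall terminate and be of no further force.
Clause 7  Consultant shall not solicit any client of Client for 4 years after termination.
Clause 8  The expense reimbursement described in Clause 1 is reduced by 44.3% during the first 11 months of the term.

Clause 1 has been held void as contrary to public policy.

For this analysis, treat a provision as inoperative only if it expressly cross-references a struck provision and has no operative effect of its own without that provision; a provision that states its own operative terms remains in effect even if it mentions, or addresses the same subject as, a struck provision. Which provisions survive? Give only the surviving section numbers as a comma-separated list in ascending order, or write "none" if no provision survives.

Clause 1 is struck. Clause 8 operates only by reference to Clause 1, so it falls with Clause 1. Clause 6 makes Clause 8 an essential term, and Clause 8 has been rendered inoperative by the cascade; under Clause 6, the entire Agreement is therefore void. No provision of the Agreement survives.

none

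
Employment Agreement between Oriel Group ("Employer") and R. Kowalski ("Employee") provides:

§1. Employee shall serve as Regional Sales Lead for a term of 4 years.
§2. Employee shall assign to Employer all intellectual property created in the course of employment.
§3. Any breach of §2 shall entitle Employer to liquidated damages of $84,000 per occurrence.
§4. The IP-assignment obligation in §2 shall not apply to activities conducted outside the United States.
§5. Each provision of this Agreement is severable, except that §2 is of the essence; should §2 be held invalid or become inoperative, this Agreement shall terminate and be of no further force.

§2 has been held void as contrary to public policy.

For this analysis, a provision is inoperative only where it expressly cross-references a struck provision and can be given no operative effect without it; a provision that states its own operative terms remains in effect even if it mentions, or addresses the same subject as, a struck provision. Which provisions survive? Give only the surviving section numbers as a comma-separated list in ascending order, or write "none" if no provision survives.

§2 is struck. §3 does nothing except set the liquidated-damages amount by reference to §2; with §2 gone it has no independent effect and is inoperative. §4 does nothing except set the carve-out from the IP-assignment obligation by reference to §2; with §2 gone it has no independent effect and is inoperative. §5 makes §2 an essential term, and §2 is the provision held invalid; under §5, the entire Agreement is therefore void. No provision of the Agreement survives.

none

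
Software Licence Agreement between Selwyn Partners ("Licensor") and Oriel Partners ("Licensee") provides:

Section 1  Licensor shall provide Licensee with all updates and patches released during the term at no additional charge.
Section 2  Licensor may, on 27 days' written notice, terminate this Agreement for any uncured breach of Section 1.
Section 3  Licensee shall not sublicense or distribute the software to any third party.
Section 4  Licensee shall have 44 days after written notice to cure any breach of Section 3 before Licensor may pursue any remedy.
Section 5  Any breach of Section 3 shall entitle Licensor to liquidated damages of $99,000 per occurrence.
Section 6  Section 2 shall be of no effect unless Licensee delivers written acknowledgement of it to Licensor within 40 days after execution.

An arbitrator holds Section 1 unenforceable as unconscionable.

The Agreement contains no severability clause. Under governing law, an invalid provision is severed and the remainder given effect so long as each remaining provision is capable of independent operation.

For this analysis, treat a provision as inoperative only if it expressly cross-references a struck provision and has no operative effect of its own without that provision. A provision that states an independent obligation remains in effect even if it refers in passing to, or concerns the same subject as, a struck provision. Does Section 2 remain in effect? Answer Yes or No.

Section 1 is struck. Section 2 has no operative effect of its own apart from Section 1 and is therefore inoperative. The only function of Section 6 is the acknowledgement condition for Section 2, so it cannot stand once Section 2 is removed. Under the stated default rule, only provisions that cannot operate independently fall away; the rest are enforced. That leaves Section 3, Section 4, and Section 5 in effect. Section 2 is among the inoperative provisions, so the answer is no.

No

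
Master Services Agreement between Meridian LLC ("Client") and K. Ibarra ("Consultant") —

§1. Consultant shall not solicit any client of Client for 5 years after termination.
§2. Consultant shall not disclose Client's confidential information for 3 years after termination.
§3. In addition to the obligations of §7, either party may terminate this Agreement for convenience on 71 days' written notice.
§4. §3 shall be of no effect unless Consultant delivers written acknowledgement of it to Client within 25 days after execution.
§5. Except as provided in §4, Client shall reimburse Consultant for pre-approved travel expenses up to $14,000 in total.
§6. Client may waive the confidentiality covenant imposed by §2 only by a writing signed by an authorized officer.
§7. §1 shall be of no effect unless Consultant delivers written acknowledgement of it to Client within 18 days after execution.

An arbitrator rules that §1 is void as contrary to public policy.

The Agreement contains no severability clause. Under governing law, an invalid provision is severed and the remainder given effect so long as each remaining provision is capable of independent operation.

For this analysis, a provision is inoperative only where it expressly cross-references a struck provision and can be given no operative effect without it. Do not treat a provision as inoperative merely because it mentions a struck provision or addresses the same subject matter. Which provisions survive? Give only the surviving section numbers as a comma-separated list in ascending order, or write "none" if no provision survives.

2, 3, 4, 5, 6

§1 is struck. §7 operates only by reference to §1, so it falls with §1. Although §3 refers to §7, its operative terms do not depend on §7, so it remains in effect. With no severability clause, the stated default rule severs what cannot stand and enforces each remaining provision that can operate on its own. §2, §3, §4, §5, and §6 remain in effect.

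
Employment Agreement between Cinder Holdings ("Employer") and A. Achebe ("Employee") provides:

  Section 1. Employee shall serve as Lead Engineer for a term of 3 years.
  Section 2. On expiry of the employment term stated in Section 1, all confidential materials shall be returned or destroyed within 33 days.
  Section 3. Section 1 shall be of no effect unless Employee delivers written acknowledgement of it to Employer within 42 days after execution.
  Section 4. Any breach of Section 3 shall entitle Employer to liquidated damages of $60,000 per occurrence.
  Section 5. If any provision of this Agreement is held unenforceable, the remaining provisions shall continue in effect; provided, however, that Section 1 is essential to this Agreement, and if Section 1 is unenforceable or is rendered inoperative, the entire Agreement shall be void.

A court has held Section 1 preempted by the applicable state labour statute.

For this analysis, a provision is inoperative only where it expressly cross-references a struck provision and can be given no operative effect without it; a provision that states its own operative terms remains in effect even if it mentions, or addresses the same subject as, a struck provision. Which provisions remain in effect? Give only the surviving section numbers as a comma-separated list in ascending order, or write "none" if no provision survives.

none

Section 1 is struck. Section 2 has no operative effect of its own apart from Section 1 and is therefore inoperative. The only function of Section 3 is the acknowledgement condition for Section 1, so it cannot stand once Section 1 is removed. Section 4 operates only by reference to Section 3, so it falls with Section 3. Section 5 makes Section 1 an essential term, and Section 1 is the provision held invalid; under Section 5, the entire Agreement is therefore void. No provision of the Agreement survives.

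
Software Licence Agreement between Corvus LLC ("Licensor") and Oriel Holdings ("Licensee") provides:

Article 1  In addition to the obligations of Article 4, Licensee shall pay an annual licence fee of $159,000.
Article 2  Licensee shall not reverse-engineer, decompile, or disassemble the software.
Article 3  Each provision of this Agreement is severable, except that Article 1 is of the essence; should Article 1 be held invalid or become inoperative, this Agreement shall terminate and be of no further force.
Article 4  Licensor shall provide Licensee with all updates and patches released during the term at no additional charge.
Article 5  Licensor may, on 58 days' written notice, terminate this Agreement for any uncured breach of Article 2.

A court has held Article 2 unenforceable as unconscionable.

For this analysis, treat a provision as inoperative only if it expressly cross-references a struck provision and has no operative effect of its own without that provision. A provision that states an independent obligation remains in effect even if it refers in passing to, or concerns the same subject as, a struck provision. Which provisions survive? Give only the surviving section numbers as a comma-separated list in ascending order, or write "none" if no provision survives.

1, 3, 4

Article 2 is struck. Article 5 operates only by reference to Article 2, so it falls with Article 2. Article 3 makes Article 1 an essential term, but Article 1 is unaffected, so the severability proviso in Article 3 preserves the remaining provisions. The provisions still in force are Article 1, Article 3, and Article 4.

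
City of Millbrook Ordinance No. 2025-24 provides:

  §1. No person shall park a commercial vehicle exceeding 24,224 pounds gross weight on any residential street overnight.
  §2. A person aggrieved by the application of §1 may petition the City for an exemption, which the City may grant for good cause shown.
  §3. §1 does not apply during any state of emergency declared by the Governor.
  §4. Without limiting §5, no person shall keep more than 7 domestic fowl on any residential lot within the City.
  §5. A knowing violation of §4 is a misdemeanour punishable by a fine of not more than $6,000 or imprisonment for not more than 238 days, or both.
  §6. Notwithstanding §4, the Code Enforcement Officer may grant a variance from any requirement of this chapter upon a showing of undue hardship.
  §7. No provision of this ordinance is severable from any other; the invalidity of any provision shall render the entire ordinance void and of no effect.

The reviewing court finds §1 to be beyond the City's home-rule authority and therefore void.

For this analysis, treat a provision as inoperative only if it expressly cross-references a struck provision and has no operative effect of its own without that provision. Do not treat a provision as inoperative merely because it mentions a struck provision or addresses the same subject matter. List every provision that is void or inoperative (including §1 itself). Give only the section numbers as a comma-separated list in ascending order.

§1 is struck. The only function of §2 is the exemption procedure for §1, so it cannot stand once §1 is removed. §3 merely fixes the emergency suspension of §1; with §1 gone it has nothing to operate on and falls away. §7 provides that the ordinance is not severable, so the invalidity of any one provision voids the entire ordinance. No provision of the ordinance survives.

1, 2, 3, 4, 5, 6, 7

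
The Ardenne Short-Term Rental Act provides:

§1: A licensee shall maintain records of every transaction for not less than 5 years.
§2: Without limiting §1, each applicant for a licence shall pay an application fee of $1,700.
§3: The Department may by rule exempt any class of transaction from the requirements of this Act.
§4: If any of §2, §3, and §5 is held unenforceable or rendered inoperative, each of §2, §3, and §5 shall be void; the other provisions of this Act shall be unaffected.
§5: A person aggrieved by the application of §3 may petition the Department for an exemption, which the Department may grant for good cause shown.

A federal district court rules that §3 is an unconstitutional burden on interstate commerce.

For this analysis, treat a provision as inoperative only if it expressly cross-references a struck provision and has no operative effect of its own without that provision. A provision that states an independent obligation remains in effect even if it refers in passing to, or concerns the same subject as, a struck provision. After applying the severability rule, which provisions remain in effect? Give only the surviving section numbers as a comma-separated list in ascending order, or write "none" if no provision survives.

§3 is struck. §5 merely fixes the exemption procedure for §3; with §3 gone it has nothing to operate on and falls away. §4 declares §2, §3, and §5 mutually dependent; since one of them has fallen, all of them are of no effect. That brings down §2 as well. The remainder continues in force under §4. That leaves §1 and §4 in effect.

1, 4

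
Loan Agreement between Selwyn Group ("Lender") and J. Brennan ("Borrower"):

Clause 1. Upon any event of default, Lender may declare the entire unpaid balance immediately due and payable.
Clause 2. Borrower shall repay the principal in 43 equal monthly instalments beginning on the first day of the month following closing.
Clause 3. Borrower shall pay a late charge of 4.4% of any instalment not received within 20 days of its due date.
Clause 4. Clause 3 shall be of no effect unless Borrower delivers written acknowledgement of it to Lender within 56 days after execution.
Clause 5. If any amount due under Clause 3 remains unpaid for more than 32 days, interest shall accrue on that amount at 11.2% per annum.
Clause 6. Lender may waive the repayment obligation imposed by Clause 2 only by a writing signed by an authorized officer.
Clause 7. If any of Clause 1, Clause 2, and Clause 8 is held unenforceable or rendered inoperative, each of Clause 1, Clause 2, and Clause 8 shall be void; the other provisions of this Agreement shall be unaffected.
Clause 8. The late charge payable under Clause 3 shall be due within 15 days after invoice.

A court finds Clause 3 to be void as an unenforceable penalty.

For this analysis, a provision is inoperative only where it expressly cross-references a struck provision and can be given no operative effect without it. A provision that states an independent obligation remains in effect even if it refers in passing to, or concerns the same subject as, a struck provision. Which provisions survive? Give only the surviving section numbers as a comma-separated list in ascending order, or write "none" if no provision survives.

7

Clause 3 is struck. Clause 4 merely fixes the acknowledgement condition for Clause 3; with Clause 3 gone it has nothing to operate on and falls away. Clause 5 does nothing except set the default interest on the late charge by reference to Clause 3; with Clause 3 gone it has no independent effect and is inoperative. Clause 8 does nothing except set the payment deadline for the late charge by reference to Clause 3; with Clause 3 gone it has no independent effect and is inoperative. Clause 7 declares Clause 1, Clause 2, and Clause 8 mutually dependent; since one of them has fallen, all of them are of no effect. That brings down Clause 1 and Clause 2 as well. Clause 6 in turn depends solely on a provision now struck and likewise falls. The remainder continues in force under Clause 7. Only Clause 7 remains in effect.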